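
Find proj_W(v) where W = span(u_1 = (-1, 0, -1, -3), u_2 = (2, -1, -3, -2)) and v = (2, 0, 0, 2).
proj_W(v) = (256/149, -56/149, -24/149, 320/149)

Set up U = [u_1 | ... | u_2] ∈ R^(4×2). The projector onto W = col(U) is P = U (U^T U)^(-1) U^T.
Compute U^T U =
  [11, 7]
  [7, 18],
and U^T v = (-8, 0).
Solve U^T U · c = U^T v for the coefficients: c = (-144/149, 56/149). The projection is proj_W(v) = U c.
Check: (v - proj_W(v)) · u_1 = 0  (should be 0).
Check: (v - proj_W(v)) · u_2 = 0  (should be 0).
Result: proj_W(v) = (256/149, -56/149, -24/149, 320/149).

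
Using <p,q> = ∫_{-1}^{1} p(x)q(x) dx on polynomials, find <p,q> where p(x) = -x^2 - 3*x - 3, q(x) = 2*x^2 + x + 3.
<p,q> = -134/5

Expand the product: p(x)·q(x) = -2*x^4 - 7*x^3 - 12*x^2 - 12*x - 9.
∫_{-1}^{1} of each monomial x^k gives [2/(k+1) if k even, 0 if k odd]. Integrating term-by-term (or equivalently evaluating the antiderivative F(x) = -2*x^5/5 - 7*x^4/4 - 4*x^3 - 6*x^2 - 9*x at the endpoints):
  F(1) − F(−1) = -423/20 − (113/20) = -134/5.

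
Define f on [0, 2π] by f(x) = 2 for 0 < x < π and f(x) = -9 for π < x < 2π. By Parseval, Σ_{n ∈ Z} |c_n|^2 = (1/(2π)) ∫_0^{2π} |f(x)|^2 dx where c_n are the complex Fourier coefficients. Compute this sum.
Σ |c_n|^2 = 85/2

Parseval equates the L^2 energy of f (normalised by 1/(2π)) with the ℓ^2 sum of its Fourier coefficients: (1/(2π)) ∫_0^{2π} |f|^2 = Σ |c_n|^2.
Compute the left side: (1/(2π)) [∫_0^π 2^2 dx + ∫_π^{2π} (-9)^2 dx] = (1/(2π)) · (4π + 81π) = (4 + 81)/2 = 85/2.
So Σ_{n ∈ Z} |c_n|^2 = 85/2.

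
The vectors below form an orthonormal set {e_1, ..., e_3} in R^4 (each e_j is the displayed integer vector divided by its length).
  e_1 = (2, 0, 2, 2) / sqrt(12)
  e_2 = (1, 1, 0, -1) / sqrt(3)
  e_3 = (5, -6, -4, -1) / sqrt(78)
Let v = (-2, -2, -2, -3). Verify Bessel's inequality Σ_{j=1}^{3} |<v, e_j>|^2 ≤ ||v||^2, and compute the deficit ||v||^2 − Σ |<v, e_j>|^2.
Σ |<v, e_j>|^2 = 113/6; ||v||^2 = 21; deficit = 13/6

Write each e_j = u_j / sqrt(<u_j, u_j>) where u_j is the displayed integer vector. Then <v, e_j> = <v, u_j> / sqrt(<u_j, u_j>), so |<v, e_j>|^2 = <v, u_j>^2 / <u_j, u_j>.
Coefficients: <v, e_1> = -14/sqrt(12), <v, e_2> = -1/sqrt(3), <v, e_3> = 13/sqrt(78).
Square and sum: Σ |<v, e_j>|^2 = 113/6.
Compute ||v||^2 = v·v = 21.
Deficit = 21 − 113/6 = 13/6 ≥ 0, confirming Bessel's inequality. (The deficit equals ||v − Σ <v,e_j> e_j||^2, the squared distance from v to span{e_j}.)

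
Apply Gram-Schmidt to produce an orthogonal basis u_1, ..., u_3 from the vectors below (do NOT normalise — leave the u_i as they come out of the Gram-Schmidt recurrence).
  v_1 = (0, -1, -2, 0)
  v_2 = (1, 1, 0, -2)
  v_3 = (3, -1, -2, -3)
Orthogonal basis:
  u_1 = (0, -1, -2, 0)
  u_2 = (1, 4/5, -2/5, -2)
  u_3 = (42/29, -36/29, 18/29, 3/29)

Apply the Gram-Schmidt recurrence
  u_1 = v_1
  u_i = v_i − Σ_{j<i} ((v_i · u_j) / (u_j · u_j)) · u_j.

Step by step this gives:
  u_1 = (0, -1, -2, 0)
  u_2 = (1, 4/5, -2/5, -2)
  u_3 = (42/29, -36/29, 18/29, 3/29)

Orthogonality check:
  u_2 · u_1 = 0 (should be 0)
  u_3 · u_1 = 0 (should be 0)
  u_3 · u_2 = 0 (should be 0)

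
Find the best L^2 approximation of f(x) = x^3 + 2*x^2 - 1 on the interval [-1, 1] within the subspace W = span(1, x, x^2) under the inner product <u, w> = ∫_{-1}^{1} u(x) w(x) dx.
g(x) = 2*x^2 + 3*x/5 - 1

The best approximation g ∈ W is the orthogonal projection of f onto W. Writing g = a_0 + a_1 x + a_2 x^2, the coefficients solve the normal equations G · a = b where
  G_{ij} = <φ_i, φ_j> and b_i = <f, φ_i>, with φ_0 = 1, φ_1 = x, φ_2 = x^2.
G =
  [2, 0, 2/3]
  [0, 2/3, 0]
  [2/3, 0, 2/5],
b = (-2/3, 2/5, 2/15).
Solving gives a_0 = -1, a_1 = 3/5, a_2 = 2, so
  g(x) = 2*x^2 + 3*x/5 - 1.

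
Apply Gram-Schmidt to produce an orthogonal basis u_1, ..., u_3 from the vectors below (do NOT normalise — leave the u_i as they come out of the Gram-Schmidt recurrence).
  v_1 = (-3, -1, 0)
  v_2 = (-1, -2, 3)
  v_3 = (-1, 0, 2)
Orthogonal basis:
  u_1 = (-3, -1, 0)
  u_2 = (1/2, -3/2, 3)
  u_3 = (-39/115, 117/115, 13/23)

Apply the Gram-Schmidt recurrence
  u_1 = v_1
  u_i = v_i − Σ_{j<i} ((v_i · u_j) / (u_j · u_j)) · u_j.

Step by step this gives:
  u_1 = (-3, -1, 0)
  u_2 = (1/2, -3/2, 3)
  u_3 = (-39/115, 117/115, 13/23)

Orthogonality check:
  u_2 · u_1 = 0 (should be 0)
  u_3 · u_1 = 0 (should be 0)
  u_3 · u_2 = 0 (should be 0)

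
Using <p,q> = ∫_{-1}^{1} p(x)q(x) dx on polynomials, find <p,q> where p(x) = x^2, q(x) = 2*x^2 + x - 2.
<p,q> = -8/15

Expand the product: p(x)·q(x) = 2*x^4 + x^3 - 2*x^2.
∫_{-1}^{1} of each monomial x^k gives [2/(k+1) if k even, 0 if k odd]. Integrating term-by-term (or equivalently evaluating the antiderivative F(x) = 2*x^5/5 + x^4/4 - 2*x^3/3 at the endpoints):
  F(1) − F(−1) = -1/60 − (31/60) = -8/15.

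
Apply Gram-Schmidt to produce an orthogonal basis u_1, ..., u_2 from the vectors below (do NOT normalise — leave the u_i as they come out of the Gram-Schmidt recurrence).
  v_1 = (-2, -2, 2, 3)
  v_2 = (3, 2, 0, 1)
Orthogonal basis:
  u_1 = (-2, -2, 2, 3)
  u_2 = (7/3, 4/3, 2/3, 2)

Apply the Gram-Schmidt recurrence
  u_1 = v_1
  u_i = v_i − Σ_{j<i} ((v_i · u_j) / (u_j · u_j)) · u_j.

Step by step this gives:
  u_1 = (-2, -2, 2, 3)
  u_2 = (7/3, 4/3, 2/3, 2)

Orthogonality check:
  u_2 · u_1 = 0 (should be 0)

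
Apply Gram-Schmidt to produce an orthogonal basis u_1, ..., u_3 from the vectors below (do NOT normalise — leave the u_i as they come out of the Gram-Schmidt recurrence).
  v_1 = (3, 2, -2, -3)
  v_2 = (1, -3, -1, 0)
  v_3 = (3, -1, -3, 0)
Orthogonal basis:
  u_1 = (3, 2, -2, -3)
  u_2 = (29/26, -38/13, -14/13, -3/26)
  u_3 = (8/15, 8/15, -16/15, 8/5)

Apply the Gram-Schmidt recurrence
  u_1 = v_1
  u_i = v_i − Σ_{j<i} ((v_i · u_j) / (u_j · u_j)) · u_j.

Step by step this gives:
  u_1 = (3, 2, -2, -3)
  u_2 = (29/26, -38/13, -14/13, -3/26)
  u_3 = (8/15, 8/15, -16/15, 8/5)

Orthogonality check:
  u_2 · u_1 = 0 (should be 0)
  u_3 · u_1 = 0 (should be 0)
  u_3 · u_2 = 0 (should be 0)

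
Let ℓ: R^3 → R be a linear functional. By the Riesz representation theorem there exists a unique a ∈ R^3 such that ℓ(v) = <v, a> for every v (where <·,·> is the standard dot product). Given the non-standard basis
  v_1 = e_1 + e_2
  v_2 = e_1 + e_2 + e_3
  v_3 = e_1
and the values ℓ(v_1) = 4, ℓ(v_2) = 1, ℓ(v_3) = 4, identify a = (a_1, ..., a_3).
a = (4, 0, -3)

Write a = (a_1, ..., a_3) in the standard basis. For each basis vector v_i, ℓ(v_i) = <v_i, a> is a linear equation in the a_j's. Collect the n equations into a matrix system V a = ℓ, where row i of V is v_i (expressed in the standard basis). Since V is invertible (lower-triangular with 1s on the diagonal, up to permutation), solve by back-substitution:
  V =
[[1, 1, 0],
 [1, 1, 1],
 [1, 0, 0]]
  V a = (4, 1, 4)
Solving gives a = (4, 0, -3).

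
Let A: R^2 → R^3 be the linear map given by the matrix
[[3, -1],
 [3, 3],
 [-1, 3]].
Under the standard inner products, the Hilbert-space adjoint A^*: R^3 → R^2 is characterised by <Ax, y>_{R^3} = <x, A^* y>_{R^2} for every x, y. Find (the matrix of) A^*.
A^* = A^T =
[[3, 3, -1],
 [-1, 3, 3]]

For real matrices with standard dot products, the defining identity <Ax, y> = <x, A^* y> gives (Ax)^T y = x^T (A^*) y, i.e. x^T A^T y = x^T (A^*) y. Since this holds for all x, y, we must have A^* = A^T. Therefore
A^* =
[[3, 3, -1],
 [-1, 3, 3]].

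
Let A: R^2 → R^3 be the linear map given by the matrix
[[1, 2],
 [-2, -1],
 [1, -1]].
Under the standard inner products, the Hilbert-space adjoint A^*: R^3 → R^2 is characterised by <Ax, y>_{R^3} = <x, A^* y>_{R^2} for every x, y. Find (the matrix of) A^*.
A^* = A^T =
[[1, -2, 1],
 [2, -1, -1]]

For real matrices with standard dot products, the defining identity <Ax, y> = <x, A^* y> gives (Ax)^T y = x^T (A^*) y, i.e. x^T A^T y = x^T (A^*) y. Since this holds for all x, y, we must have A^* = A^T. Therefore
A^* =
[[1, -2, 1],
 [2, -1, -1]].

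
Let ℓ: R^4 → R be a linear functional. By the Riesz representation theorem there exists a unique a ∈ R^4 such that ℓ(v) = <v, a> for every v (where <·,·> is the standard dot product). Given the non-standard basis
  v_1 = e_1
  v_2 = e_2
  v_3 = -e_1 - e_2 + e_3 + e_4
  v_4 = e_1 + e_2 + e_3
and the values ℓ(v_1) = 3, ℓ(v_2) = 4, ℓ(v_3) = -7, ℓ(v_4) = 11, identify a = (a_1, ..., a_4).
a = (3, 4, 4, -4)

Write a = (a_1, ..., a_4) in the standard basis. For each basis vector v_i, ℓ(v_i) = <v_i, a> is a linear equation in the a_j's. Collect the n equations into a matrix system V a = ℓ, where row i of V is v_i (expressed in the standard basis). Since V is invertible (lower-triangular with 1s on the diagonal, up to permutation), solve by back-substitution:
  V =
[[1, 0, 0, 0],
 [0, 1, 0, 0],
 [-1, -1, 1, 1],
 [1, 1, 1, 0]]
  V a = (3, 4, -7, 11)
Solving gives a = (3, 4, 4, -4).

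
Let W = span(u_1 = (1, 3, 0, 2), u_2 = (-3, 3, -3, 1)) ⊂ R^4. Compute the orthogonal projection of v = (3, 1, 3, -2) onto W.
proj_W(v) = (477/164, -93/164, 381/164, 65/164)

Set up U = [u_1 | ... | u_2] ∈ R^(4×2). The projector onto W = col(U) is P = U (U^T U)^(-1) U^T.
Compute U^T U =
  [14, 8]
  [8, 28],
and U^T v = (2, -17).
Solve U^T U · c = U^T v for the coefficients: c = (24/41, -127/164). The projection is proj_W(v) = U c.
Check: (v - proj_W(v)) · u_1 = 0  (should be 0).
Check: (v - proj_W(v)) · u_2 = 0  (should be 0).
Result: proj_W(v) = (477/164, -93/164, 381/164, 65/164).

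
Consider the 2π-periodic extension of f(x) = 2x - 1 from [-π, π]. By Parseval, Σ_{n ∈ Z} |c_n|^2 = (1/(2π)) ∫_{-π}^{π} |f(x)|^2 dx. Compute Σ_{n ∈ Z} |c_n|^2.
Σ |c_n|^2 = 4π^2/3 + 1

Expand and integrate term by term over [-π, π]:
  ∫ (2x)^2 dx = 4·(2π^3/3); ∫ 2·2·(-1)·x dx = 0 (odd integrand); ∫ (-1)^2 dx = 1·2π.
So (1/(2π)) ∫_{-π}^{π} (2x - 1)^2 dx = 4π^2/3 + 1 = 4π^2/3 + 1.
Parseval ⇒ Σ |c_n|^2 = 4π^2/3 + 1.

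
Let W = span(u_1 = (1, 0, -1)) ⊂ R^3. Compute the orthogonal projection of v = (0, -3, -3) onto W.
proj_W(v) = (3/2, 0, -3/2)

Set up U = [u_1 | ... | u_1] ∈ R^(3×1). The projector onto W = col(U) is P = U (U^T U)^(-1) U^T.
Compute U^T U =
  [2],
and U^T v = (3).
Solve U^T U · c = U^T v for the coefficients: c = (3/2). The projection is proj_W(v) = U c.
Check: (v - proj_W(v)) · u_1 = 0  (should be 0).
Result: proj_W(v) = (3/2, 0, -3/2).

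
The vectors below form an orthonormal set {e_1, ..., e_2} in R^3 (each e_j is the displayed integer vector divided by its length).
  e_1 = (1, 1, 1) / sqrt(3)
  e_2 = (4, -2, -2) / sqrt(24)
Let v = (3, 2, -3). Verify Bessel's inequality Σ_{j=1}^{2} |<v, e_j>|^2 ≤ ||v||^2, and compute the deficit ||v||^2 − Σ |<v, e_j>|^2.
Σ |<v, e_j>|^2 = 19/2; ||v||^2 = 22; deficit = 25/2

Write each e_j = u_j / sqrt(<u_j, u_j>) where u_j is the displayed integer vector. Then <v, e_j> = <v, u_j> / sqrt(<u_j, u_j>), so |<v, e_j>|^2 = <v, u_j>^2 / <u_j, u_j>.
Coefficients: <v, e_1> = 2/sqrt(3), <v, e_2> = 14/sqrt(24).
Square and sum: Σ |<v, e_j>|^2 = 19/2.
Compute ||v||^2 = v·v = 22.
Deficit = 22 − 19/2 = 25/2 ≥ 0, confirming Bessel's inequality. (The deficit equals ||v − Σ <v,e_j> e_j||^2, the squared distance from v to span{e_j}.)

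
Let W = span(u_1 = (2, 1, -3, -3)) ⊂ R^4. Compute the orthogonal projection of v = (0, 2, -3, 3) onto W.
proj_W(v) = (4/23, 2/23, -6/23, -6/23)

Set up U = [u_1 | ... | u_1] ∈ R^(4×1). The projector onto W = col(U) is P = U (U^T U)^(-1) U^T.
Compute U^T U =
  [23],
and U^T v = (2).
Solve U^T U · c = U^T v for the coefficients: c = (2/23). The projection is proj_W(v) = U c.
Check: (v - proj_W(v)) · u_1 = 0  (should be 0).
Result: proj_W(v) = (4/23, 2/23, -6/23, -6/23).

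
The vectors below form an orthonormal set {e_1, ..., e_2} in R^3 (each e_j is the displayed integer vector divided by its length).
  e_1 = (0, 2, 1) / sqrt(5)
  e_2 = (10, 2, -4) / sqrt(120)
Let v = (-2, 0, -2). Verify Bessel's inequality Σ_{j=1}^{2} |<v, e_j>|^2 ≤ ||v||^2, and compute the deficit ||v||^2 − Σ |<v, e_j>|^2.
Σ |<v, e_j>|^2 = 2; ||v||^2 = 8; deficit = 6

Write each e_j = u_j / sqrt(<u_j, u_j>) where u_j is the displayed integer vector. Then <v, e_j> = <v, u_j> / sqrt(<u_j, u_j>), so |<v, e_j>|^2 = <v, u_j>^2 / <u_j, u_j>.
Coefficients: <v, e_1> = -2/sqrt(5), <v, e_2> = -12/sqrt(120).
Square and sum: Σ |<v, e_j>|^2 = 2.
Compute ||v||^2 = v·v = 8.
Deficit = 8 − 2 = 6 ≥ 0, confirming Bessel's inequality. (The deficit equals ||v − Σ <v,e_j> e_j||^2, the squared distance from v to span{e_j}.)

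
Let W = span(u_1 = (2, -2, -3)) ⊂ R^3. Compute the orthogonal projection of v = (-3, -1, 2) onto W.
proj_W(v) = (-20/17, 20/17, 30/17)

Set up U = [u_1 | ... | u_1] ∈ R^(3×1). The projector onto W = col(U) is P = U (U^T U)^(-1) U^T.
Compute U^T U =
  [17],
and U^T v = (-10).
Solve U^T U · c = U^T v for the coefficients: c = (-10/17). The projection is proj_W(v) = U c.
Check: (v - proj_W(v)) · u_1 = 0  (should be 0).
Result: proj_W(v) = (-20/17, 20/17, 30/17).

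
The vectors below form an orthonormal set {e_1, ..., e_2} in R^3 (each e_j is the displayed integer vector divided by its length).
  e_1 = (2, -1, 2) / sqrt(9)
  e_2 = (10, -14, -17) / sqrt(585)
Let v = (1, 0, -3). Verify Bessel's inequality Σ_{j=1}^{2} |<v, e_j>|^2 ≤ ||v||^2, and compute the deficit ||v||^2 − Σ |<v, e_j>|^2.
Σ |<v, e_j>|^2 = 529/65; ||v||^2 = 10; deficit = 121/65

Write each e_j = u_j / sqrt(<u_j, u_j>) where u_j is the displayed integer vector. Then <v, e_j> = <v, u_j> / sqrt(<u_j, u_j>), so |<v, e_j>|^2 = <v, u_j>^2 / <u_j, u_j>.
Coefficients: <v, e_1> = -4/sqrt(9), <v, e_2> = 61/sqrt(585).
Square and sum: Σ |<v, e_j>|^2 = 529/65.
Compute ||v||^2 = v·v = 10.
Deficit = 10 − 529/65 = 121/65 ≥ 0, confirming Bessel's inequality. (The deficit equals ||v − Σ <v,e_j> e_j||^2, the squared distance from v to span{e_j}.)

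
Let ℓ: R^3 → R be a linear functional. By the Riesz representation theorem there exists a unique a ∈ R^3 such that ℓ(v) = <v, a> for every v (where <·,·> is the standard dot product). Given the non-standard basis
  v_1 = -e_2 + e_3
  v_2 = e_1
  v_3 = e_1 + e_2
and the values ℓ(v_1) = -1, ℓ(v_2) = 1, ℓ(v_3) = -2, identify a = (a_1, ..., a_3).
a = (1, -3, -4)

Write a = (a_1, ..., a_3) in the standard basis. For each basis vector v_i, ℓ(v_i) = <v_i, a> is a linear equation in the a_j's. Collect the n equations into a matrix system V a = ℓ, where row i of V is v_i (expressed in the standard basis). Since V is invertible (lower-triangular with 1s on the diagonal, up to permutation), solve by back-substitution:
  V =
[[0, -1, 1],
 [1, 0, 0],
 [1, 1, 0]]
  V a = (-1, 1, -2)
Solving gives a = (1, -3, -4).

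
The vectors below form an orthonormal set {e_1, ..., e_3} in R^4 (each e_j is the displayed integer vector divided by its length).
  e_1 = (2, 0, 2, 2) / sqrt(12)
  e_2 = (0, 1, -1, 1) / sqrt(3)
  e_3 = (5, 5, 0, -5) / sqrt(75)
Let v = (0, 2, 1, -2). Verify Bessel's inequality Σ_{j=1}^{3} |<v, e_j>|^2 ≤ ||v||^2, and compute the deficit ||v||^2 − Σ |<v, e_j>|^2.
Σ |<v, e_j>|^2 = 6; ||v||^2 = 9; deficit = 3

Write each e_j = u_j / sqrt(<u_j, u_j>) where u_j is the displayed integer vector. Then <v, e_j> = <v, u_j> / sqrt(<u_j, u_j>), so |<v, e_j>|^2 = <v, u_j>^2 / <u_j, u_j>.
Coefficients: <v, e_1> = -2/sqrt(12), <v, e_2> = -1/sqrt(3), <v, e_3> = 20/sqrt(75).
Square and sum: Σ |<v, e_j>|^2 = 6.
Compute ||v||^2 = v·v = 9.
Deficit = 9 − 6 = 3 ≥ 0, confirming Bessel's inequality. (The deficit equals ||v − Σ <v,e_j> e_j||^2, the squared distance from v to span{e_j}.)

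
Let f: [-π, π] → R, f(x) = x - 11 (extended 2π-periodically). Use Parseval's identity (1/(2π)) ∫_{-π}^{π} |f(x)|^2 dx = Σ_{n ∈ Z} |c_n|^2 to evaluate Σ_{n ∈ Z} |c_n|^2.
Σ |c_n|^2 = π^2/3 + 121

Expand and integrate term by term over [-π, π]:
  ∫ (x)^2 dx = 1·(2π^3/3); ∫ 2·1·(-11)·x dx = 0 (odd integrand); ∫ (-11)^2 dx = 121·2π.
So (1/(2π)) ∫_{-π}^{π} (x - 11)^2 dx = 1π^2/3 + 121 = π^2/3 + 121.
Parseval ⇒ Σ |c_n|^2 = π^2/3 + 121.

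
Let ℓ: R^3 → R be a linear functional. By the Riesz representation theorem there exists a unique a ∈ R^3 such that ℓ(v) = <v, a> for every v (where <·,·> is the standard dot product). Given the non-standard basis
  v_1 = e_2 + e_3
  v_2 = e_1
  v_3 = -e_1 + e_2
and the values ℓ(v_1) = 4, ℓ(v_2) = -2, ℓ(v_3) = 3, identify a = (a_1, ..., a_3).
a = (-2, 1, 3)

Write a = (a_1, ..., a_3) in the standard basis. For each basis vector v_i, ℓ(v_i) = <v_i, a> is a linear equation in the a_j's. Collect the n equations into a matrix system V a = ℓ, where row i of V is v_i (expressed in the standard basis). Since V is invertible (lower-triangular with 1s on the diagonal, up to permutation), solve by back-substitution:
  V =
[[0, 1, 1],
 [1, 0, 0],
 [-1, 1, 0]]
  V a = (4, -2, 3)
Solving gives a = (-2, 1, 3).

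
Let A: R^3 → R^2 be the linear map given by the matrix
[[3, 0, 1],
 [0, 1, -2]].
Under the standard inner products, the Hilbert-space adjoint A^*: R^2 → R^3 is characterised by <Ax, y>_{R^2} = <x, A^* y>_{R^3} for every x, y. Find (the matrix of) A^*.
A^* = A^T =
[[3, 0],
 [0, 1],
 [1, -2]]

For real matrices with standard dot products, the defining identity <Ax, y> = <x, A^* y> gives (Ax)^T y = x^T (A^*) y, i.e. x^T A^T y = x^T (A^*) y. Since this holds for all x, y, we must have A^* = A^T. Therefore
A^* =
[[3, 0],
 [0, 1],
 [1, -2]].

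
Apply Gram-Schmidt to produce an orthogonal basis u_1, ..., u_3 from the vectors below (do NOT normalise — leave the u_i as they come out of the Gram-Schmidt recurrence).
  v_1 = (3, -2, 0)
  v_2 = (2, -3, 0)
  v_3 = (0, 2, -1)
Orthogonal basis:
  u_1 = (3, -2, 0)
  u_2 = (-10/13, -15/13, 0)
  u_3 = (0, 0, -1)

Apply the Gram-Schmidt recurrence
  u_1 = v_1
  u_i = v_i − Σ_{j<i} ((v_i · u_j) / (u_j · u_j)) · u_j.

Step by step this gives:
  u_1 = (3, -2, 0)
  u_2 = (-10/13, -15/13, 0)
  u_3 = (0, 0, -1)

Orthogonality check:
  u_2 · u_1 = 0 (should be 0)
  u_3 · u_1 = 0 (should be 0)
  u_3 · u_2 = 0 (should be 0)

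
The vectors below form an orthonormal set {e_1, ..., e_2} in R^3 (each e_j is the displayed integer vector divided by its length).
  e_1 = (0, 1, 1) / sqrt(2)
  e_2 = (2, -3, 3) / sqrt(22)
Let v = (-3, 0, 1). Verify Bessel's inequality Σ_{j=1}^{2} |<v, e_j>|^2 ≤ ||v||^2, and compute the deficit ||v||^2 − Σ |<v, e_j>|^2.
Σ |<v, e_j>|^2 = 10/11; ||v||^2 = 10; deficit = 100/11

Write each e_j = u_j / sqrt(<u_j, u_j>) where u_j is the displayed integer vector. Then <v, e_j> = <v, u_j> / sqrt(<u_j, u_j>), so |<v, e_j>|^2 = <v, u_j>^2 / <u_j, u_j>.
Coefficients: <v, e_1> = 1/sqrt(2), <v, e_2> = -3/sqrt(22).
Square and sum: Σ |<v, e_j>|^2 = 10/11.
Compute ||v||^2 = v·v = 10.
Deficit = 10 − 10/11 = 100/11 ≥ 0, confirming Bessel's inequality. (The deficit equals ||v − Σ <v,e_j> e_j||^2, the squared distance from v to span{e_j}.)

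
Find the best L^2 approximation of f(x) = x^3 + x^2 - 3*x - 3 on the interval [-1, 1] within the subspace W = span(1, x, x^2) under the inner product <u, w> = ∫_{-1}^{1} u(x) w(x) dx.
g(x) = x^2 - 12*x/5 - 3

The best approximation g ∈ W is the orthogonal projection of f onto W. Writing g = a_0 + a_1 x + a_2 x^2, the coefficients solve the normal equations G · a = b where
  G_{ij} = <φ_i, φ_j> and b_i = <f, φ_i>, with φ_0 = 1, φ_1 = x, φ_2 = x^2.
G =
  [2, 0, 2/3]
  [0, 2/3, 0]
  [2/3, 0, 2/5],
b = (-16/3, -8/5, -8/5).
Solving gives a_0 = -3, a_1 = -12/5, a_2 = 1, so
  g(x) = x^2 - 12*x/5 - 3.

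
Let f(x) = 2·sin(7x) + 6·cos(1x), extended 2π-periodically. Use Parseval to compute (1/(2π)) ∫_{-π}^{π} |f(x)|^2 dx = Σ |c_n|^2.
Σ |c_n|^2 = 20

Expand |f|^2 and use orthogonality of {sin(nx), cos(mx)} on [-π, π]:
  ∫_{-π}^{π} sin(nx)^2 dx = π, ∫ cos(mx)^2 dx = π, and cross terms integrate to 0.
So ∫_{-π}^{π} f(x)^2 dx = 2^2 · π + 6^2 · π = (4 + 36)π.
Divide by 2π: (4 + 36)/2 = 20.
By Parseval, this equals Σ |c_n|^2.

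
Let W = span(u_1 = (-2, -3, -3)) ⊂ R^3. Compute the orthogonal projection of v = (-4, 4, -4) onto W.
proj_W(v) = (-8/11, -12/11, -12/11)

Set up U = [u_1 | ... | u_1] ∈ R^(3×1). The projector onto W = col(U) is P = U (U^T U)^(-1) U^T.
Compute U^T U =
  [22],
and U^T v = (8).
Solve U^T U · c = U^T v for the coefficients: c = (4/11). The projection is proj_W(v) = U c.
Check: (v - proj_W(v)) · u_1 = 0  (should be 0).
Result: proj_W(v) = (-8/11, -12/11, -12/11).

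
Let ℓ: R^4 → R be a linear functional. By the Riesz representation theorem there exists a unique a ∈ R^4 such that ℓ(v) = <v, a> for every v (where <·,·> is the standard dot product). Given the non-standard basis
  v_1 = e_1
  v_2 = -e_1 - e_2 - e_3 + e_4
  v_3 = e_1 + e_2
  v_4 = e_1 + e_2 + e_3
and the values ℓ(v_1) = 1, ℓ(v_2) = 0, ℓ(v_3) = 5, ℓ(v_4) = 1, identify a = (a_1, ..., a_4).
a = (1, 4, -4, 1)

Write a = (a_1, ..., a_4) in the standard basis. For each basis vector v_i, ℓ(v_i) = <v_i, a> is a linear equation in the a_j's. Collect the n equations into a matrix system V a = ℓ, where row i of V is v_i (expressed in the standard basis). Since V is invertible (lower-triangular with 1s on the diagonal, up to permutation), solve by back-substitution:
  V =
[[1, 0, 0, 0],
 [-1, -1, -1, 1],
 [1, 1, 0, 0],
 [1, 1, 1, 0]]
  V a = (1, 0, 5, 1)
Solving gives a = (1, 4, -4, 1).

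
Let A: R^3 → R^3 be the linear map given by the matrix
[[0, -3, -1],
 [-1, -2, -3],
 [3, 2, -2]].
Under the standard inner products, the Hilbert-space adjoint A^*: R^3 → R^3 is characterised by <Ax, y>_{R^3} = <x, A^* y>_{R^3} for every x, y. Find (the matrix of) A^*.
A^* = A^T =
[[0, -1, 3],
 [-3, -2, 2],
 [-1, -3, -2]]

For real matrices with standard dot products, the defining identity <Ax, y> = <x, A^* y> gives (Ax)^T y = x^T (A^*) y, i.e. x^T A^T y = x^T (A^*) y. Since this holds for all x, y, we must have A^* = A^T. Therefore
A^* =
[[0, -1, 3],
 [-3, -2, 2],
 [-1, -3, -2]].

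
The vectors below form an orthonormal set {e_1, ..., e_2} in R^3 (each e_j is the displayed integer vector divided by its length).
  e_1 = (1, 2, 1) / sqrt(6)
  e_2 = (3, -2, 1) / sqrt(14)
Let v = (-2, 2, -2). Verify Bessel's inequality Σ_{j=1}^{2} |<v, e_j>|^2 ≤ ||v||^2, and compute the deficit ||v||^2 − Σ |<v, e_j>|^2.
Σ |<v, e_j>|^2 = 72/7; ||v||^2 = 12; deficit = 12/7

Write each e_j = u_j / sqrt(<u_j, u_j>) where u_j is the displayed integer vector. Then <v, e_j> = <v, u_j> / sqrt(<u_j, u_j>), so |<v, e_j>|^2 = <v, u_j>^2 / <u_j, u_j>.
Coefficients: <v, e_1> = 0/sqrt(6), <v, e_2> = -12/sqrt(14).
Square and sum: Σ |<v, e_j>|^2 = 72/7.
Compute ||v||^2 = v·v = 12.
Deficit = 12 − 72/7 = 12/7 ≥ 0, confirming Bessel's inequality. (The deficit equals ||v − Σ <v,e_j> e_j||^2, the squared distance from v to span{e_j}.)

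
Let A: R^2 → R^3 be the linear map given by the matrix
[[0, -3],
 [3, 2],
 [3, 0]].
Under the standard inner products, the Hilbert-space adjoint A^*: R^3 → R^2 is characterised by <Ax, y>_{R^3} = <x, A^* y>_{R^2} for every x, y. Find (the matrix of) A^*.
A^* = A^T =
[[0, 3, 3],
 [-3, 2, 0]]

For real matrices with standard dot products, the defining identity <Ax, y> = <x, A^* y> gives (Ax)^T y = x^T (A^*) y, i.e. x^T A^T y = x^T (A^*) y. Since this holds for all x, y, we must have A^* = A^T. Therefore
A^* =
[[0, 3, 3],
 [-3, 2, 0]].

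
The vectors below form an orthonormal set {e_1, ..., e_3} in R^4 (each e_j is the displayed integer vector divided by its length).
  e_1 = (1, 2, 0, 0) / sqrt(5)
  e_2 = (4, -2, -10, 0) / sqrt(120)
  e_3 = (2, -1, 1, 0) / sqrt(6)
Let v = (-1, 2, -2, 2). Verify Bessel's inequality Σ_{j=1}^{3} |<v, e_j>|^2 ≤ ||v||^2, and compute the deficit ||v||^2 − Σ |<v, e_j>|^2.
Σ |<v, e_j>|^2 = 9; ||v||^2 = 13; deficit = 4

Write each e_j = u_j / sqrt(<u_j, u_j>) where u_j is the displayed integer vector. Then <v, e_j> = <v, u_j> / sqrt(<u_j, u_j>), so |<v, e_j>|^2 = <v, u_j>^2 / <u_j, u_j>.
Coefficients: <v, e_1> = 3/sqrt(5), <v, e_2> = 12/sqrt(120), <v, e_3> = -6/sqrt(6).
Square and sum: Σ |<v, e_j>|^2 = 9.
Compute ||v||^2 = v·v = 13.
Deficit = 13 − 9 = 4 ≥ 0, confirming Bessel's inequality. (The deficit equals ||v − Σ <v,e_j> e_j||^2, the squared distance from v to span{e_j}.)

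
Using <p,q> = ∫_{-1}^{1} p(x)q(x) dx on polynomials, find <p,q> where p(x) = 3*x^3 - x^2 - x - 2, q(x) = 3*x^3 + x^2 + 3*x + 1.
<p,q> = -24/7

Expand the product: p(x)·q(x) = 9*x^6 + 5*x^4 - 7*x^3 - 6*x^2 - 7*x - 2.
∫_{-1}^{1} of each monomial x^k gives [2/(k+1) if k even, 0 if k odd]. Integrating term-by-term (or equivalently evaluating the antiderivative F(x) = 9*x^7/7 + x^5 - 7*x^4/4 - 2*x^3 - 7*x^2/2 - 2*x at the endpoints):
  F(1) − F(−1) = -195/28 − (-99/28) = -24/7.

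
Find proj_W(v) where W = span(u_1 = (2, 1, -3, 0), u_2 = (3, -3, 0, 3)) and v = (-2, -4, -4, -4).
proj_W(v) = (-4/41, 46/41, -42/41, -32/41)

Set up U = [u_1 | ... | u_2] ∈ R^(4×2). The projector onto W = col(U) is P = U (U^T U)^(-1) U^T.
Compute U^T U =
  [14, 3]
  [3, 27],
and U^T v = (4, -6).
Solve U^T U · c = U^T v for the coefficients: c = (14/41, -32/123). The projection is proj_W(v) = U c.
Check: (v - proj_W(v)) · u_1 = 0  (should be 0).
Check: (v - proj_W(v)) · u_2 = 0  (should be 0).
Result: proj_W(v) = (-4/41, 46/41, -42/41, -32/41).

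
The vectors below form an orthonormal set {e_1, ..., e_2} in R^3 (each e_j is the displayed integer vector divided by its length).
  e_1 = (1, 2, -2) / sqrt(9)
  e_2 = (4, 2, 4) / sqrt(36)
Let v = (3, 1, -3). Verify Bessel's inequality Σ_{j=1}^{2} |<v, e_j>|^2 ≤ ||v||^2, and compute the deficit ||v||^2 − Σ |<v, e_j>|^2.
Σ |<v, e_j>|^2 = 122/9; ||v||^2 = 19; deficit = 49/9

Write each e_j = u_j / sqrt(<u_j, u_j>) where u_j is the displayed integer vector. Then <v, e_j> = <v, u_j> / sqrt(<u_j, u_j>), so |<v, e_j>|^2 = <v, u_j>^2 / <u_j, u_j>.
Coefficients: <v, e_1> = 11/sqrt(9), <v, e_2> = 2/sqrt(36).
Square and sum: Σ |<v, e_j>|^2 = 122/9.
Compute ||v||^2 = v·v = 19.
Deficit = 19 − 122/9 = 49/9 ≥ 0, confirming Bessel's inequality. (The deficit equals ||v − Σ <v,e_j> e_j||^2, the squared distance from v to span{e_j}.)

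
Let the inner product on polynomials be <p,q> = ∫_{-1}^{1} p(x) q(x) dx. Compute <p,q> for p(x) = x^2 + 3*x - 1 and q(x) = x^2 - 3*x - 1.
<p,q> = -74/15

Expand the product: p(x)·q(x) = x^4 - 11*x^2 + 1.
∫_{-1}^{1} of each monomial x^k gives [2/(k+1) if k even, 0 if k odd]. Integrating term-by-term (or equivalently evaluating the antiderivative F(x) = x^5/5 - 11*x^3/3 + x at the endpoints):
  F(1) − F(−1) = -37/15 − (37/15) = -74/15.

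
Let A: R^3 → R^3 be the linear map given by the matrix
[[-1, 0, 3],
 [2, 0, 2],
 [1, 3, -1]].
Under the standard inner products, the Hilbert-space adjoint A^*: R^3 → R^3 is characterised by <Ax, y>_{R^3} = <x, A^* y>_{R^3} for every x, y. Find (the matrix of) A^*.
A^* = A^T =
[[-1, 2, 1],
 [0, 0, 3],
 [3, 2, -1]]

For real matrices with standard dot products, the defining identity <Ax, y> = <x, A^* y> gives (Ax)^T y = x^T (A^*) y, i.e. x^T A^T y = x^T (A^*) y. Since this holds for all x, y, we must have A^* = A^T. Therefore
A^* =
[[-1, 2, 1],
 [0, 0, 3],
 [3, 2, -1]].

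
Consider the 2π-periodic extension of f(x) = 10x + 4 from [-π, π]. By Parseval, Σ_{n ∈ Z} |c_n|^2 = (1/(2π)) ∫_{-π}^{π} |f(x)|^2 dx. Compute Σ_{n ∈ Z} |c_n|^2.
Σ |c_n|^2 = 100π^2/3 + 16

Expand and integrate term by term over [-π, π]:
  ∫ (10x)^2 dx = 100·(2π^3/3); ∫ 2·10·(4)·x dx = 0 (odd integrand); ∫ 4^2 dx = 16·2π.
So (1/(2π)) ∫_{-π}^{π} (10x + 4)^2 dx = 100π^2/3 + 16 = 100π^2/3 + 16.
Parseval ⇒ Σ |c_n|^2 = 100π^2/3 + 16.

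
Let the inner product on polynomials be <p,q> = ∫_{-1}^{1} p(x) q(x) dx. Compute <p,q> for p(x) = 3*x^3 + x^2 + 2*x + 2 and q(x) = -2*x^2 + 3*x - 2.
<p,q> = -26/5

Expand the product: p(x)·q(x) = -6*x^5 + 7*x^4 - 7*x^3 + 2*x - 4.
∫_{-1}^{1} of each monomial x^k gives [2/(k+1) if k even, 0 if k odd]. Integrating term-by-term (or equivalently evaluating the antiderivative F(x) = -x^6 + 7*x^5/5 - 7*x^4/4 + x^2 - 4*x at the endpoints):
  F(1) − F(−1) = -87/20 − (17/20) = -26/5.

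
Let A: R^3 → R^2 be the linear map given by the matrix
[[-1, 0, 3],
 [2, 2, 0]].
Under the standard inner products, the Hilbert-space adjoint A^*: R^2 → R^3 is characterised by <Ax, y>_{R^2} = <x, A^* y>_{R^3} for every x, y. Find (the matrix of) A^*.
A^* = A^T =
[[-1, 2],
 [0, 2],
 [3, 0]]

For real matrices with standard dot products, the defining identity <Ax, y> = <x, A^* y> gives (Ax)^T y = x^T (A^*) y, i.e. x^T A^T y = x^T (A^*) y. Since this holds for all x, y, we must have A^* = A^T. Therefore
A^* =
[[-1, 2],
 [0, 2],
 [3, 0]].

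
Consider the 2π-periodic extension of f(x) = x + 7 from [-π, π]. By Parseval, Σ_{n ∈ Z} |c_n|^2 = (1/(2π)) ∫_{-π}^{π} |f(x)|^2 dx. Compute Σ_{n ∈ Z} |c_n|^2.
Σ |c_n|^2 = π^2/3 + 49

Expand and integrate term by term over [-π, π]:
  ∫ (x)^2 dx = 1·(2π^3/3); ∫ 2·1·(7)·x dx = 0 (odd integrand); ∫ 7^2 dx = 49·2π.
So (1/(2π)) ∫_{-π}^{π} (x + 7)^2 dx = 1π^2/3 + 49 = π^2/3 + 49.
Parseval ⇒ Σ |c_n|^2 = π^2/3 + 49.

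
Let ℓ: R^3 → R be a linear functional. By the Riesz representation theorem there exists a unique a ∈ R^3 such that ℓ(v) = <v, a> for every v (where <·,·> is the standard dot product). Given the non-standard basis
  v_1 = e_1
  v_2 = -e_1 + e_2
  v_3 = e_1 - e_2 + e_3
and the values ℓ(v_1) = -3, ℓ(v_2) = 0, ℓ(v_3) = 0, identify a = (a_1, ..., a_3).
a = (-3, -3, 0)

Write a = (a_1, ..., a_3) in the standard basis. For each basis vector v_i, ℓ(v_i) = <v_i, a> is a linear equation in the a_j's. Collect the n equations into a matrix system V a = ℓ, where row i of V is v_i (expressed in the standard basis). Since V is invertible (lower-triangular with 1s on the diagonal, up to permutation), solve by back-substitution:
  V =
[[1, 0, 0],
 [-1, 1, 0],
 [1, -1, 1]]
  V a = (-3, 0, 0)
Solving gives a = (-3, -3, 0).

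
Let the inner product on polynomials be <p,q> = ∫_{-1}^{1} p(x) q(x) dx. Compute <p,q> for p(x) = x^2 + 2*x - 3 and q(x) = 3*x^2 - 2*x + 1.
<p,q> = -64/5

Expand the product: p(x)·q(x) = 3*x^4 + 4*x^3 - 12*x^2 + 8*x - 3.
∫_{-1}^{1} of each monomial x^k gives [2/(k+1) if k even, 0 if k odd]. Integrating term-by-term (or equivalently evaluating the antiderivative F(x) = 3*x^5/5 + x^4 - 4*x^3 + 4*x^2 - 3*x at the endpoints):
  F(1) − F(−1) = -7/5 − (57/5) = -64/5.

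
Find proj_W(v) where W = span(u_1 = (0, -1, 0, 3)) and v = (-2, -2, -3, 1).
proj_W(v) = (0, -1/2, 0, 3/2)

Set up U = [u_1 | ... | u_1] ∈ R^(4×1). The projector onto W = col(U) is P = U (U^T U)^(-1) U^T.
Compute U^T U =
  [10],
and U^T v = (5).
Solve U^T U · c = U^T v for the coefficients: c = (1/2). The projection is proj_W(v) = U c.
Check: (v - proj_W(v)) · u_1 = 0  (should be 0).
Result: proj_W(v) = (0, -1/2, 0, 3/2).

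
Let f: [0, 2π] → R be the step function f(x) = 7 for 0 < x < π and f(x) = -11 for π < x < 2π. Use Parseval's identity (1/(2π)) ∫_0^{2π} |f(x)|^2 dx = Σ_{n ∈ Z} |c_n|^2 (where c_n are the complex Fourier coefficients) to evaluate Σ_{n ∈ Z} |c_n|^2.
Σ |c_n|^2 = 85

Parseval equates the L^2 energy of f (normalised by 1/(2π)) with the ℓ^2 sum of its Fourier coefficients: (1/(2π)) ∫_0^{2π} |f|^2 = Σ |c_n|^2.
Compute the left side: (1/(2π)) [∫_0^π 7^2 dx + ∫_π^{2π} (-11)^2 dx] = (1/(2π)) · (49π + 121π) = (49 + 121)/2 = 85.
So Σ_{n ∈ Z} |c_n|^2 = 85.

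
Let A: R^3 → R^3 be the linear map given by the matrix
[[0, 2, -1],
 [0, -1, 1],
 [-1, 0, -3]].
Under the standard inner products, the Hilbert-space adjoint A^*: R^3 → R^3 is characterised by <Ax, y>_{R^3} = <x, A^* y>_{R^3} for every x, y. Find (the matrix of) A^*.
A^* = A^T =
[[0, 0, -1],
 [2, -1, 0],
 [-1, 1, -3]]

For real matrices with standard dot products, the defining identity <Ax, y> = <x, A^* y> gives (Ax)^T y = x^T (A^*) y, i.e. x^T A^T y = x^T (A^*) y. Since this holds for all x, y, we must have A^* = A^T. Therefore
A^* =
[[0, 0, -1],
 [2, -1, 0],
 [-1, 1, -3]].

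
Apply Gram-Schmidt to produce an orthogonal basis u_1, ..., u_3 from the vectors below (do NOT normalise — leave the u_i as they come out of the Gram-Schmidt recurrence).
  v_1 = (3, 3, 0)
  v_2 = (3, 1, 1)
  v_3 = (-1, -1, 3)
Orthogonal basis:
  u_1 = (3, 3, 0)
  u_2 = (1, -1, 1)
  u_3 = (-1, 1, 2)

Apply the Gram-Schmidt recurrence
  u_1 = v_1
  u_i = v_i − Σ_{j<i} ((v_i · u_j) / (u_j · u_j)) · u_j.

Step by step this gives:
  u_1 = (3, 3, 0)
  u_2 = (1, -1, 1)
  u_3 = (-1, 1, 2)

Orthogonality check:
  u_2 · u_1 = 0 (should be 0)
  u_3 · u_1 = 0 (should be 0)
  u_3 · u_2 = 0 (should be 0)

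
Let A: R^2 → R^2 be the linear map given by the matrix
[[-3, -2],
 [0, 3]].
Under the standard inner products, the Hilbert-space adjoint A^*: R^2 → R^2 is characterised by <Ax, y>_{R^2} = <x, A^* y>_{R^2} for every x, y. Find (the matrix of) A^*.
A^* = A^T =
[[-3, 0],
 [-2, 3]]

For real matrices with standard dot products, the defining identity <Ax, y> = <x, A^* y> gives (Ax)^T y = x^T (A^*) y, i.e. x^T A^T y = x^T (A^*) y. Since this holds for all x, y, we must have A^* = A^T. Therefore
A^* =
[[-3, 0],
 [-2, 3]].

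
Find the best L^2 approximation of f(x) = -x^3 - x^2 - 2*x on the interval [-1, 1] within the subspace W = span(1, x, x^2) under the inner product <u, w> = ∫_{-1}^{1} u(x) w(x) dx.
g(x) = -x^2 - 13*x/5

The best approximation g ∈ W is the orthogonal projection of f onto W. Writing g = a_0 + a_1 x + a_2 x^2, the coefficients solve the normal equations G · a = b where
  G_{ij} = <φ_i, φ_j> and b_i = <f, φ_i>, with φ_0 = 1, φ_1 = x, φ_2 = x^2.
G =
  [2, 0, 2/3]
  [0, 2/3, 0]
  [2/3, 0, 2/5],
b = (-2/3, -26/15, -2/5).
Solving gives a_0 = 0, a_1 = -13/5, a_2 = -1, so
  g(x) = -x^2 - 13*x/5.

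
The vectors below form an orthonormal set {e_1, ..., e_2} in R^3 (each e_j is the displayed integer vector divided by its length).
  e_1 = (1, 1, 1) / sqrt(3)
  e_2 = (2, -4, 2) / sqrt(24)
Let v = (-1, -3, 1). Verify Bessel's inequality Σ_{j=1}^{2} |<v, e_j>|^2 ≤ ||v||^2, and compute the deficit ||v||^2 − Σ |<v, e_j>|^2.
Σ |<v, e_j>|^2 = 9; ||v||^2 = 11; deficit = 2

Write each e_j = u_j / sqrt(<u_j, u_j>) where u_j is the displayed integer vector. Then <v, e_j> = <v, u_j> / sqrt(<u_j, u_j>), so |<v, e_j>|^2 = <v, u_j>^2 / <u_j, u_j>.
Coefficients: <v, e_1> = -3/sqrt(3), <v, e_2> = 12/sqrt(24).
Square and sum: Σ |<v, e_j>|^2 = 9.
Compute ||v||^2 = v·v = 11.
Deficit = 11 − 9 = 2 ≥ 0, confirming Bessel's inequality. (The deficit equals ||v − Σ <v,e_j> e_j||^2, the squared distance from v to span{e_j}.)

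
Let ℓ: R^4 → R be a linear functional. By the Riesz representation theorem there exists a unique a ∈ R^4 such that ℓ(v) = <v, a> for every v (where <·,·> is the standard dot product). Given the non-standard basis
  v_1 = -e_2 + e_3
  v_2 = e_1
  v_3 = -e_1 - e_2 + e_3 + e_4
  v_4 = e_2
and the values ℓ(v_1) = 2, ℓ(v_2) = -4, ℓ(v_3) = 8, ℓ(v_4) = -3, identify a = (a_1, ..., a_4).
a = (-4, -3, -1, 2)

Write a = (a_1, ..., a_4) in the standard basis. For each basis vector v_i, ℓ(v_i) = <v_i, a> is a linear equation in the a_j's. Collect the n equations into a matrix system V a = ℓ, where row i of V is v_i (expressed in the standard basis). Since V is invertible (lower-triangular with 1s on the diagonal, up to permutation), solve by back-substitution:
  V =
[[0, -1, 1, 0],
 [1, 0, 0, 0],
 [-1, -1, 1, 1],
 [0, 1, 0, 0]]
  V a = (2, -4, 8, -3)
Solving gives a = (-4, -3, -1, 2).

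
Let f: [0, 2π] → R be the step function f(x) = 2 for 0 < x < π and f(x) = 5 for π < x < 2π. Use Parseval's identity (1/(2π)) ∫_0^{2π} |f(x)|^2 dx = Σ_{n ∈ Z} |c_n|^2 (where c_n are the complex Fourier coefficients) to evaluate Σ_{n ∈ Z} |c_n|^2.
Σ |c_n|^2 = 29/2

Parseval equates the L^2 energy of f (normalised by 1/(2π)) with the ℓ^2 sum of its Fourier coefficients: (1/(2π)) ∫_0^{2π} |f|^2 = Σ |c_n|^2.
Compute the left side: (1/(2π)) [∫_0^π 2^2 dx + ∫_π^{2π} 5^2 dx] = (1/(2π)) · (4π + 25π) = (4 + 25)/2 = 29/2.
So Σ_{n ∈ Z} |c_n|^2 = 29/2.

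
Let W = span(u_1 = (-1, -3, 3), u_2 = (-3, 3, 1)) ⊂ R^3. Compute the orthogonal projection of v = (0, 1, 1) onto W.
proj_W(v) = (-15/22, 6/11, 7/22)

Set up U = [u_1 | ... | u_2] ∈ R^(3×2). The projector onto W = col(U) is P = U (U^T U)^(-1) U^T.
Compute U^T U =
  [19, -3]
  [-3, 19],
and U^T v = (0, 4).
Solve U^T U · c = U^T v for the coefficients: c = (3/88, 19/88). The projection is proj_W(v) = U c.
Check: (v - proj_W(v)) · u_1 = 0  (should be 0).
Check: (v - proj_W(v)) · u_2 = 0  (should be 0).
Result: proj_W(v) = (-15/22, 6/11, 7/22).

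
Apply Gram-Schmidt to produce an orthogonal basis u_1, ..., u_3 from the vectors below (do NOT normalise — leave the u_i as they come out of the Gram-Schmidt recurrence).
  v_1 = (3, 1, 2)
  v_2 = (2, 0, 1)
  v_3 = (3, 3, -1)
Orthogonal basis:
  u_1 = (3, 1, 2)
  u_2 = (2/7, -4/7, -1/7)
  u_3 = (4/3, 4/3, -8/3)

Apply the Gram-Schmidt recurrence
  u_1 = v_1
  u_i = v_i − Σ_{j<i} ((v_i · u_j) / (u_j · u_j)) · u_j.

Step by step this gives:
  u_1 = (3, 1, 2)
  u_2 = (2/7, -4/7, -1/7)
  u_3 = (4/3, 4/3, -8/3)

Orthogonality check:
  u_2 · u_1 = 0 (should be 0)
  u_3 · u_1 = 0 (should be 0)
  u_3 · u_2 = 0 (should be 0)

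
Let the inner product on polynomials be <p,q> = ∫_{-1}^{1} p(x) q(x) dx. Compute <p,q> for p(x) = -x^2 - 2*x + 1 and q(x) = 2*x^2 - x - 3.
<p,q> = -32/15

Expand the product: p(x)·q(x) = -2*x^4 - 3*x^3 + 7*x^2 + 5*x - 3.
∫_{-1}^{1} of each monomial x^k gives [2/(k+1) if k even, 0 if k odd]. Integrating term-by-term (or equivalently evaluating the antiderivative F(x) = -2*x^5/5 - 3*x^4/4 + 7*x^3/3 + 5*x^2/2 - 3*x at the endpoints):
  F(1) − F(−1) = 41/60 − (169/60) = -32/15.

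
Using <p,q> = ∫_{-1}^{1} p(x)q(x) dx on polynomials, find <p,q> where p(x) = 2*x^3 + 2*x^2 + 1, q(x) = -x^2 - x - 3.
<p,q> = -184/15

Expand the product: p(x)·q(x) = -2*x^5 - 4*x^4 - 8*x^3 - 7*x^2 - x - 3.
∫_{-1}^{1} of each monomial x^k gives [2/(k+1) if k even, 0 if k odd]. Integrating term-by-term (or equivalently evaluating the antiderivative F(x) = -x^6/3 - 4*x^5/5 - 2*x^4 - 7*x^3/3 - x^2/2 - 3*x at the endpoints):
  F(1) − F(−1) = -269/30 − (33/10) = -184/15.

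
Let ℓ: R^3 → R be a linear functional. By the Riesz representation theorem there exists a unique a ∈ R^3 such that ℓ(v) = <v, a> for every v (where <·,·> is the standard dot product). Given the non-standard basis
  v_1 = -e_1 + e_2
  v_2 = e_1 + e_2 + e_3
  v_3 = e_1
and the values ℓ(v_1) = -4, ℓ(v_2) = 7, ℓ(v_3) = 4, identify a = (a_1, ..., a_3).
a = (4, 0, 3)

Write a = (a_1, ..., a_3) in the standard basis. For each basis vector v_i, ℓ(v_i) = <v_i, a> is a linear equation in the a_j's. Collect the n equations into a matrix system V a = ℓ, where row i of V is v_i (expressed in the standard basis). Since V is invertible (lower-triangular with 1s on the diagonal, up to permutation), solve by back-substitution:
  V =
[[-1, 1, 0],
 [1, 1, 1],
 [1, 0, 0]]
  V a = (-4, 7, 4)
Solving gives a = (4, 0, 3).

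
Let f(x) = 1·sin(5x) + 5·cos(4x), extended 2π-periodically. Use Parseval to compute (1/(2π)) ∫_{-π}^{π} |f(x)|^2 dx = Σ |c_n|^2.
Σ |c_n|^2 = 13

Expand |f|^2 and use orthogonality of {sin(nx), cos(mx)} on [-π, π]:
  ∫_{-π}^{π} sin(nx)^2 dx = π, ∫ cos(mx)^2 dx = π, and cross terms integrate to 0.
So ∫_{-π}^{π} f(x)^2 dx = 1^2 · π + 5^2 · π = (1 + 25)π.
Divide by 2π: (1 + 25)/2 = 13.
By Parseval, this equals Σ |c_n|^2.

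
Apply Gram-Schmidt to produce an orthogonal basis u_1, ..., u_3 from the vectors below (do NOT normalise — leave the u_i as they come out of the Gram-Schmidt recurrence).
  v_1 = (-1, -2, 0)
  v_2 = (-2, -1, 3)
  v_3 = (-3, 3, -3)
Orthogonal basis:
  u_1 = (-1, -2, 0)
  u_2 = (-6/5, 3/5, 3)
  u_3 = (-4, 2, -2)

Apply the Gram-Schmidt recurrence
  u_1 = v_1
  u_i = v_i − Σ_{j<i} ((v_i · u_j) / (u_j · u_j)) · u_j.

Step by step this gives:
  u_1 = (-1, -2, 0)
  u_2 = (-6/5, 3/5, 3)
  u_3 = (-4, 2, -2)

Orthogonality check:
  u_2 · u_1 = 0 (should be 0)
  u_3 · u_1 = 0 (should be 0)
  u_3 · u_2 = 0 (should be 0)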